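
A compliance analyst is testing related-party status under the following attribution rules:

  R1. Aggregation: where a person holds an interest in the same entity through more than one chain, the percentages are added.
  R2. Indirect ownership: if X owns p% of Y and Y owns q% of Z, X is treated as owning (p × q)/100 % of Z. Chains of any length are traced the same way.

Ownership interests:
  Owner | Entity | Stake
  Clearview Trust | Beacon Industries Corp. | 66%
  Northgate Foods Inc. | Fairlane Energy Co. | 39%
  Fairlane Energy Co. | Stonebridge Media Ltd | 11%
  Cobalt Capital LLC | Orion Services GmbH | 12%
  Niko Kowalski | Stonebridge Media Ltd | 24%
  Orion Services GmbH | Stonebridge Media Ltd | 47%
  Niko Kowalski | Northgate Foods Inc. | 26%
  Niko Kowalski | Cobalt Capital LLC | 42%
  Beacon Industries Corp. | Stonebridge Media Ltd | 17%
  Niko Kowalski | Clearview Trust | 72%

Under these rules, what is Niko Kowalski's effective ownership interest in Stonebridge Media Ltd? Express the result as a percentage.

35.5626%

Chain via Clearview Trust → Beacon Industries Corp. (R2): 72% × 66% × 17% = 8.0784% of Stonebridge Media Ltd.
Chain via Cobalt Capital LLC → Orion Services GmbH (R2): 42% × 12% × 47% = 2.3688% of Stonebridge Media Ltd.
Chain via Northgate Foods Inc. → Fairlane Energy Co. (R2): 26% × 39% × 11% = 1.1154% of Stonebridge Media Ltd.
Direct interest in Stonebridge Media Ltd: 24%.
Aggregating (R1): 8.0784% + 2.3688% + 1.1154% + 24% = 35.5626%.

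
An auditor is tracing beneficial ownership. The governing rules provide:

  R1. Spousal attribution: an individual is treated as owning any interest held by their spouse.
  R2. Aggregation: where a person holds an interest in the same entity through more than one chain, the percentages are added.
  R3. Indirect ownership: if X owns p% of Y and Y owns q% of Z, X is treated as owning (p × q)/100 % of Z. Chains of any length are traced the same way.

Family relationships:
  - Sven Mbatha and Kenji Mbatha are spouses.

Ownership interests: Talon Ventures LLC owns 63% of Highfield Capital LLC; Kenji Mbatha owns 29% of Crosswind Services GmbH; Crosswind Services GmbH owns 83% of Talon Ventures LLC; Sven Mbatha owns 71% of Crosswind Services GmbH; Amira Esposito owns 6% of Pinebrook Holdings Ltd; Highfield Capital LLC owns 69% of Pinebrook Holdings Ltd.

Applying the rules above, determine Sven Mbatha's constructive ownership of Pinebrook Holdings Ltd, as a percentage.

36.0801%

By spousal attribution (R1), Sven Mbatha is treated as also owning Kenji Mbatha's interest in Crosswind Services GmbH, giving 71% + 29% = 100%.
Chain via Crosswind Services GmbH → Talon Ventures LLC → Highfield Capital LLC (R3): 100% × 83% × 63% × 69% = 36.0801% of Pinebrook Holdings Ltd.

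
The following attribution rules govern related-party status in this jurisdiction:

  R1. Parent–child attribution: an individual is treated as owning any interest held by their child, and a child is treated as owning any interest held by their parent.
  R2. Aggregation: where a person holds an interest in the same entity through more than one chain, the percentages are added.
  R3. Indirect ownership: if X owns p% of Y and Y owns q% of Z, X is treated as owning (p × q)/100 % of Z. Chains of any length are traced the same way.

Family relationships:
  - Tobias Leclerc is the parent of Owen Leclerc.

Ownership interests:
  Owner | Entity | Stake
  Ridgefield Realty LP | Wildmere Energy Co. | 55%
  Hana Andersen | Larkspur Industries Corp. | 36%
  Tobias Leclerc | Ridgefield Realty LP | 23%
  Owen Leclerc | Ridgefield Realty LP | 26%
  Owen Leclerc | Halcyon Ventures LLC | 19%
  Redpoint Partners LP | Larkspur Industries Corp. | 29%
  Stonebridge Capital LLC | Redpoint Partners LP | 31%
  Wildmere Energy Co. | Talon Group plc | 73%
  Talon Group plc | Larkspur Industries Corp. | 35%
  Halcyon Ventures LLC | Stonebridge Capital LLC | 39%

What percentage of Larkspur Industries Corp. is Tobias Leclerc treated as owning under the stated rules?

By parent–child attribution (R1), Tobias Leclerc is treated as also owning Owen Leclerc's interest in Ridgefield Realty LP, giving 23% + 26% = 49%.
By parent–child attribution (R1), Tobias Leclerc is treated as owning Owen Leclerc's 19% interest in Halcyon Ventures LLC.
Chain via Ridgefield Realty LP → Wildmere Energy Co. → Talon Group plc (R3): 49% × 55% × 73% × 35% = 6.885725% of Larkspur Industries Corp.
Chain via Halcyon Ventures LLC → Stonebridge Capital LLC → Redpoint Partners LP (R3): 19% × 39% × 31% × 29% = 0.666159% of Larkspur Industries Corp.
Aggregating (R2): 6.885725% + 0.666159% = 7.551884%.

7.551884%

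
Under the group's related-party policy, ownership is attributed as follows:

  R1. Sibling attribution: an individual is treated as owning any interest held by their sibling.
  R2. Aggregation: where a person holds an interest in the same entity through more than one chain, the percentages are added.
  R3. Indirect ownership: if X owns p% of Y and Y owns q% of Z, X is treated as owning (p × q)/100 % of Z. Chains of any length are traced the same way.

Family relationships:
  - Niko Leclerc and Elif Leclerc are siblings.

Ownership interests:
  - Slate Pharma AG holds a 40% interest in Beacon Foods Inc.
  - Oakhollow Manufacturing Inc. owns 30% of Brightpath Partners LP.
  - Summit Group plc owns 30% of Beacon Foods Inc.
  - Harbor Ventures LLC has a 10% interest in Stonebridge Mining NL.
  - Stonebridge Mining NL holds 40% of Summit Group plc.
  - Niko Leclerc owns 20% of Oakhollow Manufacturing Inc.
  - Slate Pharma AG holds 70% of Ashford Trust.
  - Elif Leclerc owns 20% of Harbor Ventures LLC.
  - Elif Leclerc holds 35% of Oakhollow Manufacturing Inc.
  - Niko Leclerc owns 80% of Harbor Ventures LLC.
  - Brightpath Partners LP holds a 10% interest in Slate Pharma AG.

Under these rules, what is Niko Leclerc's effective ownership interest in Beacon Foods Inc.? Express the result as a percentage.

By sibling attribution (R1), Niko Leclerc is treated as also owning Elif Leclerc's interest in Harbor Ventures LLC, giving 80% + 20% = 100%.
By sibling attribution (R1), Niko Leclerc is treated as also owning Elif Leclerc's interest in Oakhollow Manufacturing Inc, giving 20% + 35% = 55%.
Chain via Harbor Ventures LLC → Stonebridge Mining NL → Summit Group plc (R3): 100% × 10% × 40% × 30% = 1.2% of Beacon Foods Inc.
Chain via Oakhollow Manufacturing Inc. → Brightpath Partners LP → Slate Pharma AG (R3): 55% × 30% × 10% × 40% = 0.66% of Beacon Foods Inc.
Aggregating (R2): 1.2% + 0.66% = 1.86%.

1.86%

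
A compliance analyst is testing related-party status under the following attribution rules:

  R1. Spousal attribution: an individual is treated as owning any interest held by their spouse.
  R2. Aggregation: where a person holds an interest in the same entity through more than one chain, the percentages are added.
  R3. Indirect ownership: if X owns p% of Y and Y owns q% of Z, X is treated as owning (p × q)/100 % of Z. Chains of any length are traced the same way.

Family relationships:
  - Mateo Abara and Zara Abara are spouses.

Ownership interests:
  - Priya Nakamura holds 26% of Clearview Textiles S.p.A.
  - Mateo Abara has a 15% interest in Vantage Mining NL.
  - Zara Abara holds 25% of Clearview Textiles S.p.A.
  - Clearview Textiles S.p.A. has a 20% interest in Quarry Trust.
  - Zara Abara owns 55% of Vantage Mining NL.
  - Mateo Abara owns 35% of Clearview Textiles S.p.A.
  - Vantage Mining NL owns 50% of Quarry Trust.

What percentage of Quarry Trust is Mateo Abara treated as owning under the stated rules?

By spousal attribution (R1), Mateo Abara is treated as also owning Zara Abara's interest in Clearview Textiles S.p.A, giving 35% + 25% = 60%.
By spousal attribution (R1), Mateo Abara is treated as also owning Zara Abara's interest in Vantage Mining NL, giving 15% + 55% = 70%.
Chain via Clearview Textiles S.p.A. (R3): 60% × 20% = 12% of Quarry Trust.
Chain via Vantage Mining NL (R3): 70% × 50% = 35% of Quarry Trust.
Aggregating (R2): 12% + 35% = 47%.

47%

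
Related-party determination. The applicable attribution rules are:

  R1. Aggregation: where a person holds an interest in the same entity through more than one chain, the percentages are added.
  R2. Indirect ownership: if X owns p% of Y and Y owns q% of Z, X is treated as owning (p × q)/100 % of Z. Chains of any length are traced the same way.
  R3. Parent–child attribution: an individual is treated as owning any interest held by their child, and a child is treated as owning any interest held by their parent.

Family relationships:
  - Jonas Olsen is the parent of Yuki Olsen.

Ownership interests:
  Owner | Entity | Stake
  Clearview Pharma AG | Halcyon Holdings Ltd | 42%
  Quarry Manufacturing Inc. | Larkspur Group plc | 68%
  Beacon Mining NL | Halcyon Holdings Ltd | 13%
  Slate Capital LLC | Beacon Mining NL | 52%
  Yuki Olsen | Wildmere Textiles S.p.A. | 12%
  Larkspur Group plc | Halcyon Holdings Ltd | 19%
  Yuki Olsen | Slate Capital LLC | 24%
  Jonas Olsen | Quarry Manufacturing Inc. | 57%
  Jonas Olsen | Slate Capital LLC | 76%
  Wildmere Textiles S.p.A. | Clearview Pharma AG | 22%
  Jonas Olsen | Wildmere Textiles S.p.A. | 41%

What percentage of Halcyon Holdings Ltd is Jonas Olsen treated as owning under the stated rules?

By parent–child attribution (R3), Jonas Olsen is treated as also owning Yuki Olsen's interest in Wildmere Textiles S.p.A, giving 41% + 12% = 53%.
By parent–child attribution (R3), Jonas Olsen is treated as also owning Yuki Olsen's interest in Slate Capital LLC, giving 76% + 24% = 100%.
Chain via Wildmere Textiles S.p.A. → Clearview Pharma AG (R2): 53% × 22% × 42% = 4.8972% of Halcyon Holdings Ltd.
Chain via Slate Capital LLC → Beacon Mining NL (R2): 100% × 52% × 13% = 6.76% of Halcyon Holdings Ltd.
Chain via Quarry Manufacturing Inc. → Larkspur Group plc (R2): 57% × 68% × 19% = 7.3644% of Halcyon Holdings Ltd.
Aggregating (R1): 4.8972% + 6.76% + 7.3644% = 19.0216%.

19.0216%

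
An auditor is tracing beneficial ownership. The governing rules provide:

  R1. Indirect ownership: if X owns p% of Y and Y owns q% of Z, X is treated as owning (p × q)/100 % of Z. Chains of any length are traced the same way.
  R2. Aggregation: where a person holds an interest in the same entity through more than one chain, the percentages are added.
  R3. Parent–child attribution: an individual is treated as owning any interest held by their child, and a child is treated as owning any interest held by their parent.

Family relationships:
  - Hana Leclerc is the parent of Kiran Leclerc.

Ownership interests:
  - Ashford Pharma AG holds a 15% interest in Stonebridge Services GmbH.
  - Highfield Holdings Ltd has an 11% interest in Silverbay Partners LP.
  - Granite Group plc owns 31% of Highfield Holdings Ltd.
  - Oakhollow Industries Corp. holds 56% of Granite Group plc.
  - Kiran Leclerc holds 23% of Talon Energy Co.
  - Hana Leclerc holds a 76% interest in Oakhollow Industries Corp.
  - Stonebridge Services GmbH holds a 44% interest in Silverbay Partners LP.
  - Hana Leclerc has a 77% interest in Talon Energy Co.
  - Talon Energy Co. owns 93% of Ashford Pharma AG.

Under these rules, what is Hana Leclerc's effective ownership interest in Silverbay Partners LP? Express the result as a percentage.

By parent–child attribution (R3), Hana Leclerc is treated as also owning Kiran Leclerc's interest in Talon Energy Co, giving 77% + 23% = 100%.
Chain via Talon Energy Co. → Ashford Pharma AG → Stonebridge Services GmbH (R1): 100% × 93% × 15% × 44% = 6.138% of Silverbay Partners LP.
Chain via Oakhollow Industries Corp. → Granite Group plc → Highfield Holdings Ltd (R1): 76% × 56% × 31% × 11% = 1.451296% of Silverbay Partners LP.
Aggregating (R2): 6.138% + 1.451296% = 7.589296%.

7.589296%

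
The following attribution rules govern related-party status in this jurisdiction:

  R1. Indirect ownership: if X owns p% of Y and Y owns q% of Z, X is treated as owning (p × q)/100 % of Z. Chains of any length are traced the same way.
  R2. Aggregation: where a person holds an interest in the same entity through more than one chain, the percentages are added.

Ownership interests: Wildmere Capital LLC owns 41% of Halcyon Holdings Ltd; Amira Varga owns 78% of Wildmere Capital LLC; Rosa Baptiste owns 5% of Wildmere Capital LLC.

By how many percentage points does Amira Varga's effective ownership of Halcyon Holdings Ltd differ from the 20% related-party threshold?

11.98

Chain via Wildmere Capital LLC (R1): 78% × 41% = 31.98% of Halcyon Holdings Ltd.
31.98% exceeds the 20% threshold by 11.98 percentage points.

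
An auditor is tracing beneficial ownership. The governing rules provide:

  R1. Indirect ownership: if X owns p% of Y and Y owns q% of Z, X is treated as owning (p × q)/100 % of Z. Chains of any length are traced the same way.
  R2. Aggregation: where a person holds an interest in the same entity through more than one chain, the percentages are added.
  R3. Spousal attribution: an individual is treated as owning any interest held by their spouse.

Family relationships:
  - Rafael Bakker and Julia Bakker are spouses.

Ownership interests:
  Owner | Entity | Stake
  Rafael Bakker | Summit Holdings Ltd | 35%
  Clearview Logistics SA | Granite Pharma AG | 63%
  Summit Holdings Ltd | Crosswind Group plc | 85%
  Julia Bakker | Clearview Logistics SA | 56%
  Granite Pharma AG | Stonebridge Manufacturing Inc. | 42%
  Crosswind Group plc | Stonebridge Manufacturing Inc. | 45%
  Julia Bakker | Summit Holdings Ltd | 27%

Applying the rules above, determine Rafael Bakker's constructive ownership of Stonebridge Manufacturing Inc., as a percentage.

By spousal attribution (R3), Rafael Bakker is treated as also owning Julia Bakker's interest in Summit Holdings Ltd, giving 35% + 27% = 62%.
By spousal attribution (R3), Rafael Bakker is treated as owning Julia Bakker's 56% interest in Clearview Logistics SA.
Chain via Summit Holdings Ltd → Crosswind Group plc (R1): 62% × 85% × 45% = 23.715% of Stonebridge Manufacturing Inc.
Chain via Clearview Logistics SA → Granite Pharma AG (R1): 56% × 63% × 42% = 14.8176% of Stonebridge Manufacturing Inc.
Aggregating (R2): 23.715% + 14.8176% = 38.5326%.

38.5326%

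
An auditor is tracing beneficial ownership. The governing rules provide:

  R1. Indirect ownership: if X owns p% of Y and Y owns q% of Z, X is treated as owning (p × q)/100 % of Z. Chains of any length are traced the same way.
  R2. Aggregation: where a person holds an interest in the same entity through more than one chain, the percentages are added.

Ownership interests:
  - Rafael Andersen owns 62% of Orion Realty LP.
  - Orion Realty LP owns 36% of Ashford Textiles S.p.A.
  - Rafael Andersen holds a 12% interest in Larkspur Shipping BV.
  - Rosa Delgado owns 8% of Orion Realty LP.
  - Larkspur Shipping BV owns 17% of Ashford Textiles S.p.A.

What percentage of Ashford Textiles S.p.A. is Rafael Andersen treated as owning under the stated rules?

24.36%

Chain via Orion Realty LP (R1): 62% × 36% = 22.32% of Ashford Textiles S.p.A.
Chain via Larkspur Shipping BV (R1): 12% × 17% = 2.04% of Ashford Textiles S.p.A.
Aggregating (R2): 22.32% + 2.04% = 24.36%.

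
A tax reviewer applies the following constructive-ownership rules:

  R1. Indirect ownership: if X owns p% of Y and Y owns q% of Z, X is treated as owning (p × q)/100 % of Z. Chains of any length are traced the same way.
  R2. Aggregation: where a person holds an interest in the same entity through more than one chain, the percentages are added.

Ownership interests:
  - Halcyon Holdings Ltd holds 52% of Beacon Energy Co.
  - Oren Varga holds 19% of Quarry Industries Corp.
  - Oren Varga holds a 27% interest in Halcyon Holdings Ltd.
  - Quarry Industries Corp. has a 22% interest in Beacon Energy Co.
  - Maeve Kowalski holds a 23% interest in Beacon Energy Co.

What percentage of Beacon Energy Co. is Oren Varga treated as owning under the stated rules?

18.22%

Chain via Quarry Industries Corp. (R1): 19% × 22% = 4.18% of Beacon Energy Co.
Chain via Halcyon Holdings Ltd (R1): 27% × 52% = 14.04% of Beacon Energy Co.
Aggregating (R2): 4.18% + 14.04% = 18.22%.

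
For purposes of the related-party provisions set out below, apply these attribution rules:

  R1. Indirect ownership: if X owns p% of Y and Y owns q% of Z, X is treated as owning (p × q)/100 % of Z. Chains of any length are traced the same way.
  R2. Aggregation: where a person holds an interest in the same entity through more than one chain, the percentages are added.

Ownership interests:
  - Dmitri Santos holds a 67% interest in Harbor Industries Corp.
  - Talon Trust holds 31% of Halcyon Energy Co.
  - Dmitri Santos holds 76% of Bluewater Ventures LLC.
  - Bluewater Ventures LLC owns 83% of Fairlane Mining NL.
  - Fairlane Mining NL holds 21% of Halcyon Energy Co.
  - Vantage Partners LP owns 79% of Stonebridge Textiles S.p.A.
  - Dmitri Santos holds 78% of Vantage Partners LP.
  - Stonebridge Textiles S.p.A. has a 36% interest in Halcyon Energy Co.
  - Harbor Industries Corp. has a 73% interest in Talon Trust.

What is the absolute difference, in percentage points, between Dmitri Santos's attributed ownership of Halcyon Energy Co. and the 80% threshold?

29.4079

Chain via Bluewater Ventures LLC → Fairlane Mining NL (R1): 76% × 83% × 21% = 13.2468% of Halcyon Energy Co.
Chain via Vantage Partners LP → Stonebridge Textiles S.p.A. (R1): 78% × 79% × 36% = 22.1832% of Halcyon Energy Co.
Chain via Harbor Industries Corp. → Talon Trust (R1): 67% × 73% × 31% = 15.1621% of Halcyon Energy Co.
Aggregating (R2): 13.2468% + 22.1832% + 15.1621% = 50.5921%.
50.5921% falls short of the 80% threshold by 29.4079 percentage points.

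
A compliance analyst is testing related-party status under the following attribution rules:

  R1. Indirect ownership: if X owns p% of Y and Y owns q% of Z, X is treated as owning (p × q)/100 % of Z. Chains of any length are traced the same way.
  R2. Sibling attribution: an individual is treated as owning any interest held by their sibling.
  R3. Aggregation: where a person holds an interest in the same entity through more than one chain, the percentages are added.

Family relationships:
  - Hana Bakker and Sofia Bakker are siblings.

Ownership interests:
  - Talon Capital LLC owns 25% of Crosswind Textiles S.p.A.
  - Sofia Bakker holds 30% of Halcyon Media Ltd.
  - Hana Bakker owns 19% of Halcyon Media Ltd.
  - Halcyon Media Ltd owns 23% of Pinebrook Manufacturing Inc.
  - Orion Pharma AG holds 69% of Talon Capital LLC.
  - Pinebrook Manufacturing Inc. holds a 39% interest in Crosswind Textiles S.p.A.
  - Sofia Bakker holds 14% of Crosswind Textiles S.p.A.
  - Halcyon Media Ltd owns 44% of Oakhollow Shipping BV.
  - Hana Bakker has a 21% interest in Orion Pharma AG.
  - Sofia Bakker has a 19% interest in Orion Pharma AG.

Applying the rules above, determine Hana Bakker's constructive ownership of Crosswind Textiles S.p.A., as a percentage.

By sibling attribution (R2), Hana Bakker is treated as also owning Sofia Bakker's interest in Orion Pharma AG, giving 21% + 19% = 40%.
By sibling attribution (R2), Hana Bakker is treated as also owning Sofia Bakker's interest in Halcyon Media Ltd, giving 19% + 30% = 49%.
By sibling attribution (R2), Hana Bakker is treated as owning Sofia Bakker's 14% interest in Crosswind Textiles S.p.A.
Chain via Orion Pharma AG → Talon Capital LLC (R1): 40% × 69% × 25% = 6.9% of Crosswind Textiles S.p.A.
Chain via Halcyon Media Ltd → Pinebrook Manufacturing Inc. (R1): 49% × 23% × 39% = 4.3953% of Crosswind Textiles S.p.A.
Direct interest in Crosswind Textiles S.p.A: 14%.
Aggregating (R3): 6.9% + 4.3953% + 14% = 25.2953%.

25.2953%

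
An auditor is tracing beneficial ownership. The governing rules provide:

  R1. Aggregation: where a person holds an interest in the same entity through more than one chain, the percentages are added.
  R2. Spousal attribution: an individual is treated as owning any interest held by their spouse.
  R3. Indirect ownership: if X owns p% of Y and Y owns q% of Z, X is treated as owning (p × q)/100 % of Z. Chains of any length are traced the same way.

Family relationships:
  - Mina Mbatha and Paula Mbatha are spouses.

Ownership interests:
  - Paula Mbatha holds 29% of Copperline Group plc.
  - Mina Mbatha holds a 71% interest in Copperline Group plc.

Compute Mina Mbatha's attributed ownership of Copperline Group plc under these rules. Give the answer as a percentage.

100%

By spousal attribution (R2), Mina Mbatha is treated as also owning Paula Mbatha's interest in Copperline Group plc, giving 71% + 29% = 100%.
Direct interest in Copperline Group plc: 100%.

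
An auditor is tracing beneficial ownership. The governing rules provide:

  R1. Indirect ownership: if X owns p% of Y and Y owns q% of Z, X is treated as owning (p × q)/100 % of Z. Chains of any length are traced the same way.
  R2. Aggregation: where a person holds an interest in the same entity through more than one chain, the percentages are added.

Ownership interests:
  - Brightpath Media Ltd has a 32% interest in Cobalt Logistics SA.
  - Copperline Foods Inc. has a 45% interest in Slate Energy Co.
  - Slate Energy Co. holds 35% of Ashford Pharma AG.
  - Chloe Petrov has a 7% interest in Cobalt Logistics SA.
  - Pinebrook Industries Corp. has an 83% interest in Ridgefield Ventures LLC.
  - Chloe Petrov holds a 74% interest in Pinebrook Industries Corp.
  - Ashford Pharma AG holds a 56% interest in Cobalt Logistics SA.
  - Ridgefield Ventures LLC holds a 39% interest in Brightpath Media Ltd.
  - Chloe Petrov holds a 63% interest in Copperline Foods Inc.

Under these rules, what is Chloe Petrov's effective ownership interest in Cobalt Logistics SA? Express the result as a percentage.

20.221816%

Chain via Pinebrook Industries Corp. → Ridgefield Ventures LLC → Brightpath Media Ltd (R1): 74% × 83% × 39% × 32% = 7.665216% of Cobalt Logistics SA.
Chain via Copperline Foods Inc. → Slate Energy Co. → Ashford Pharma AG (R1): 63% × 45% × 35% × 56% = 5.5566% of Cobalt Logistics SA.
Direct interest in Cobalt Logistics SA: 7%.
Aggregating (R2): 7.665216% + 5.5566% + 7% = 20.221816%.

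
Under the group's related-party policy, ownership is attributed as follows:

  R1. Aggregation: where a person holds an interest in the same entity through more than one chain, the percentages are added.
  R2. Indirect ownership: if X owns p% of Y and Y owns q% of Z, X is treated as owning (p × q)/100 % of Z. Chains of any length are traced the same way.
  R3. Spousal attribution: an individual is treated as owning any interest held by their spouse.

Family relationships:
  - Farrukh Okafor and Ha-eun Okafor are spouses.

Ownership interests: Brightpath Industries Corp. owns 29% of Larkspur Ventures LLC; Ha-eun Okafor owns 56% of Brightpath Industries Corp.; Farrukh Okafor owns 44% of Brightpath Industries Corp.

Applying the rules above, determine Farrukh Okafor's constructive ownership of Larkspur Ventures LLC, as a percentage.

29%

By spousal attribution (R3), Farrukh Okafor is treated as also owning Ha-eun Okafor's interest in Brightpath Industries Corp, giving 44% + 56% = 100%.
Chain via Brightpath Industries Corp. (R2): 100% × 29% = 29% of Larkspur Ventures LLC.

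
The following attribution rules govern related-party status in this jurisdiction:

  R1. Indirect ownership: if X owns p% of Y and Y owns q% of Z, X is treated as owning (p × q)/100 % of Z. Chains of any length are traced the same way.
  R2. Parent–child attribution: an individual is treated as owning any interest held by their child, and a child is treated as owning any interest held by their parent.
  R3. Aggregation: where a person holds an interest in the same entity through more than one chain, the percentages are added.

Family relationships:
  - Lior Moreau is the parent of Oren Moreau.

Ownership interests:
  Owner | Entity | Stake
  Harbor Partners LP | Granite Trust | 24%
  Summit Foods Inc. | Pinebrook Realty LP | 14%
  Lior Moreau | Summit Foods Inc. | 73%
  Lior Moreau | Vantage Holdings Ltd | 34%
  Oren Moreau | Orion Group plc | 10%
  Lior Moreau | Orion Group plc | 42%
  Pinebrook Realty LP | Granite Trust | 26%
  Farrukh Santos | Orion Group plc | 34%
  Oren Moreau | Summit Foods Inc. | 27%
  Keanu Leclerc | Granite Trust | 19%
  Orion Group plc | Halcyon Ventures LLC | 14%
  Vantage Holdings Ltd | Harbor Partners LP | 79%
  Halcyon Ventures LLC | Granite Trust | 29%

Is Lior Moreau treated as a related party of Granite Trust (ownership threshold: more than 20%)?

By parent–child attribution (R2), Lior Moreau is treated as also owning Oren Moreau's interest in Orion Group plc, giving 42% + 10% = 52%.
By parent–child attribution (R2), Lior Moreau is treated as also owning Oren Moreau's interest in Summit Foods Inc, giving 73% + 27% = 100%.
Chain via Orion Group plc → Halcyon Ventures LLC (R1): 52% × 14% × 29% = 2.1112% of Granite Trust.
Chain via Summit Foods Inc. → Pinebrook Realty LP (R1): 100% × 14% × 26% = 3.64% of Granite Trust.
Chain via Vantage Holdings Ltd → Harbor Partners LP (R1): 34% × 79% × 24% = 6.4464% of Granite Trust.
Aggregating (R3): 2.1112% + 3.64% + 6.4464% = 12.1976%.
12.1976% does not exceed the 20% threshold, so Lior is not a related party to Granite Trust.

No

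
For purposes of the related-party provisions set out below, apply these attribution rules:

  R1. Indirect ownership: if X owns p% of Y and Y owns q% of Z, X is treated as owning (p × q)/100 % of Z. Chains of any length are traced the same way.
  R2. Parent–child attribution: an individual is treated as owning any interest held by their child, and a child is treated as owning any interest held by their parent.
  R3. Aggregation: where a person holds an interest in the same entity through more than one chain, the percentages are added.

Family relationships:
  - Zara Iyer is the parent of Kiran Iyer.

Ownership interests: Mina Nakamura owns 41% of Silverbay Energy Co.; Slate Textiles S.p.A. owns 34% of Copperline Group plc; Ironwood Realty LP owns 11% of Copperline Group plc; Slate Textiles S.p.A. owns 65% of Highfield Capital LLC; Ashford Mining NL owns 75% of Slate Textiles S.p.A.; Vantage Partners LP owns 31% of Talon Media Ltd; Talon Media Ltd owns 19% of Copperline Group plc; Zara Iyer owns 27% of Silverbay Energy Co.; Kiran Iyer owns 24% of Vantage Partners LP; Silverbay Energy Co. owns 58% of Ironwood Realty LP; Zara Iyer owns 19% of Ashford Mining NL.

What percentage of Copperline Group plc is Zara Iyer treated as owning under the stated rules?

By parent–child attribution (R2), Zara Iyer is treated as owning Kiran Iyer's 24% interest in Vantage Partners LP.
Chain via Silverbay Energy Co. → Ironwood Realty LP (R1): 27% × 58% × 11% = 1.7226% of Copperline Group plc.
Chain via Ashford Mining NL → Slate Textiles S.p.A. (R1): 19% × 75% × 34% = 4.845% of Copperline Group plc.
Chain via Vantage Partners LP → Talon Media Ltd (R1): 24% × 31% × 19% = 1.4136% of Copperline Group plc.
Aggregating (R3): 1.7226% + 4.845% + 1.4136% = 7.9812%.

7.9812%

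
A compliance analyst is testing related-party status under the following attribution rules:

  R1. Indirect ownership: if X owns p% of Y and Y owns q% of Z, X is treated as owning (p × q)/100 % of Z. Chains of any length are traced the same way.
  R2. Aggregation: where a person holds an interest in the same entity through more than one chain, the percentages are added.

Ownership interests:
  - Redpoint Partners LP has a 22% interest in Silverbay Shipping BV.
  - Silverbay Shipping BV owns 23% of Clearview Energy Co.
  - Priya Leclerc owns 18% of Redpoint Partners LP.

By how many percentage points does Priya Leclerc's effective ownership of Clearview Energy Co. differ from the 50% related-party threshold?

Chain via Redpoint Partners LP → Silverbay Shipping BV (R1): 18% × 22% × 23% = 0.9108% of Clearview Energy Co.
0.9108% falls short of the 50% threshold by 49.0892 percentage points.

49.0892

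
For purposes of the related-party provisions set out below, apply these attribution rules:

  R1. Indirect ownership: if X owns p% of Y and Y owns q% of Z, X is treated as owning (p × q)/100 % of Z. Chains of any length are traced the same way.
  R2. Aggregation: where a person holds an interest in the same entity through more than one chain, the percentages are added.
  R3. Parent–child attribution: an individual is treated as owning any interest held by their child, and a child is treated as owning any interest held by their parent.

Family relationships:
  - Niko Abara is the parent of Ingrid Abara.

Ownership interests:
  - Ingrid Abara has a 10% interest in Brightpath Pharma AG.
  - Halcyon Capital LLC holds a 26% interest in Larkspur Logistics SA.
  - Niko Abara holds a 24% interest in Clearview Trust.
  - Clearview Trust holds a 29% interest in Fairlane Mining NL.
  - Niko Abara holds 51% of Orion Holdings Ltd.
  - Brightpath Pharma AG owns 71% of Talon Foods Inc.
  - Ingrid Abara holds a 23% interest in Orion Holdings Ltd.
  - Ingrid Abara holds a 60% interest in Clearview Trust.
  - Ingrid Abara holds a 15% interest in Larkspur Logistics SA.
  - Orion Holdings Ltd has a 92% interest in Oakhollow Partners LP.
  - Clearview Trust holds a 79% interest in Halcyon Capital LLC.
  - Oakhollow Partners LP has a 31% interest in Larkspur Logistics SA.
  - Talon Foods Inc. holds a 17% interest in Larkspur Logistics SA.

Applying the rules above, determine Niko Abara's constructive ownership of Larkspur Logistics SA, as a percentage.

By parent–child attribution (R3), Niko Abara is treated as also owning Ingrid Abara's interest in Clearview Trust, giving 24% + 60% = 84%.
By parent–child attribution (R3), Niko Abara is treated as also owning Ingrid Abara's interest in Orion Holdings Ltd, giving 51% + 23% = 74%.
By parent–child attribution (R3), Niko Abara is treated as owning Ingrid Abara's 10% interest in Brightpath Pharma AG.
By parent–child attribution (R3), Niko Abara is treated as owning Ingrid Abara's 15% interest in Larkspur Logistics SA.
Chain via Clearview Trust → Halcyon Capital LLC (R1): 84% × 79% × 26% = 17.2536% of Larkspur Logistics SA.
Chain via Orion Holdings Ltd → Oakhollow Partners LP (R1): 74% × 92% × 31% = 21.1048% of Larkspur Logistics SA.
Chain via Brightpath Pharma AG → Talon Foods Inc. (R1): 10% × 71% × 17% = 1.207% of Larkspur Logistics SA.
Direct interest in Larkspur Logistics SA: 15%.
Aggregating (R2): 17.2536% + 21.1048% + 1.207% + 15% = 54.5654%.

54.5654%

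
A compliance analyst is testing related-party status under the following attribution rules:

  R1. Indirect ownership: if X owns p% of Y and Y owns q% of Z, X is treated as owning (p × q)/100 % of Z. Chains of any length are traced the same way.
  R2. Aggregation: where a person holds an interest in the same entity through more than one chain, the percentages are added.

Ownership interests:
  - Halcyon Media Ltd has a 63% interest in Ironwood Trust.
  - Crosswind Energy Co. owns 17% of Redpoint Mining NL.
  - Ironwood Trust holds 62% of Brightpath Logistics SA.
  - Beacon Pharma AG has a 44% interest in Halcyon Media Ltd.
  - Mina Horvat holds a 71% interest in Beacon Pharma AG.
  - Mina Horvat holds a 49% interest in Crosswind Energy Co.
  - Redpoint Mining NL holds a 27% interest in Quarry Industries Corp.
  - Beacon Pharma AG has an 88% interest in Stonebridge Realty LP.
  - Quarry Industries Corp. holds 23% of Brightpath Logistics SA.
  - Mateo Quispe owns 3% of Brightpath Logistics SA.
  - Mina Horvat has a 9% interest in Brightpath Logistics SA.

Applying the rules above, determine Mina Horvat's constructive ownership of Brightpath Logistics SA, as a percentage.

Chain via Crosswind Energy Co. → Redpoint Mining NL → Quarry Industries Corp. (R1): 49% × 17% × 27% × 23% = 0.517293% of Brightpath Logistics SA.
Chain via Beacon Pharma AG → Halcyon Media Ltd → Ironwood Trust (R1): 71% × 44% × 63% × 62% = 12.202344% of Brightpath Logistics SA.
Direct interest in Brightpath Logistics SA: 9%.
Aggregating (R2): 0.517293% + 12.202344% + 9% = 21.719637%.

21.719637%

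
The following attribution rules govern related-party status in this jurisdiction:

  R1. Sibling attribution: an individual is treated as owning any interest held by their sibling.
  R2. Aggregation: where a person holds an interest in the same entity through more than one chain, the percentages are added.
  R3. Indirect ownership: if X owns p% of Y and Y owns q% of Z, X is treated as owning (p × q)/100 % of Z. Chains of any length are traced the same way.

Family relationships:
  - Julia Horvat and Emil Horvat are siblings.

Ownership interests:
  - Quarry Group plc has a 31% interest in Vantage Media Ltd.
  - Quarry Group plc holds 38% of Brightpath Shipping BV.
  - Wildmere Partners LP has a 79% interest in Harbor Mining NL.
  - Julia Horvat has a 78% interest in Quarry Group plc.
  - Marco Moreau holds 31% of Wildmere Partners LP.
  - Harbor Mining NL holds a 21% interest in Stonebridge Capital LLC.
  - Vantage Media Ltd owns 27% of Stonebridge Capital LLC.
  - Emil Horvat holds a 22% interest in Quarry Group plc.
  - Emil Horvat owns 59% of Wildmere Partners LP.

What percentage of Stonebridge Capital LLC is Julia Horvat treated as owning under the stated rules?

18.1581%

By sibling attribution (R1), Julia Horvat is treated as also owning Emil Horvat's interest in Quarry Group plc, giving 78% + 22% = 100%.
By sibling attribution (R1), Julia Horvat is treated as owning Emil Horvat's 59% interest in Wildmere Partners LP.
Chain via Quarry Group plc → Vantage Media Ltd (R3): 100% × 31% × 27% = 8.37% of Stonebridge Capital LLC.
Chain via Wildmere Partners LP → Harbor Mining NL (R3): 59% × 79% × 21% = 9.7881% of Stonebridge Capital LLC.
Aggregating (R2): 8.37% + 9.7881% = 18.1581%.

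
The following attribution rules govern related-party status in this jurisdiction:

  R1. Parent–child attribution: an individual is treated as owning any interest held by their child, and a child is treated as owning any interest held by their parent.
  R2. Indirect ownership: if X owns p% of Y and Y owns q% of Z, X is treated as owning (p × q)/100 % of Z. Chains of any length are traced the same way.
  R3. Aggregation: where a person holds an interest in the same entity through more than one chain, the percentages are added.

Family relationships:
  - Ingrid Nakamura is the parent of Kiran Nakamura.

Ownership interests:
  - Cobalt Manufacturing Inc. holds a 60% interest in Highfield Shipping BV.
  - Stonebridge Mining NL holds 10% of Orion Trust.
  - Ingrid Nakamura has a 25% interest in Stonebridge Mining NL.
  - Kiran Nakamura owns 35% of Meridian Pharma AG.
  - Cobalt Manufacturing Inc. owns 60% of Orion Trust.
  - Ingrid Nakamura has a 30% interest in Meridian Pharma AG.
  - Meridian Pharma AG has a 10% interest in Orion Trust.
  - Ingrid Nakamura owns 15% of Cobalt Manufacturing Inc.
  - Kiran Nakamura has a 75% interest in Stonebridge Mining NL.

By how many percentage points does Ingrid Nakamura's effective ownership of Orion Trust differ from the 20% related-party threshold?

5.5

By parent–child attribution (R1), Ingrid Nakamura is treated as also owning Kiran Nakamura's interest in Meridian Pharma AG, giving 30% + 35% = 65%.
By parent–child attribution (R1), Ingrid Nakamura is treated as also owning Kiran Nakamura's interest in Stonebridge Mining NL, giving 25% + 75% = 100%.
Chain via Cobalt Manufacturing Inc. (R2): 15% × 60% = 9% of Orion Trust.
Chain via Meridian Pharma AG (R2): 65% × 10% = 6.5% of Orion Trust.
Chain via Stonebridge Mining NL (R2): 100% × 10% = 10% of Orion Trust.
Aggregating (R3): 9% + 6.5% + 10% = 25.5%.
25.5% exceeds the 20% threshold by 5.5 percentage points.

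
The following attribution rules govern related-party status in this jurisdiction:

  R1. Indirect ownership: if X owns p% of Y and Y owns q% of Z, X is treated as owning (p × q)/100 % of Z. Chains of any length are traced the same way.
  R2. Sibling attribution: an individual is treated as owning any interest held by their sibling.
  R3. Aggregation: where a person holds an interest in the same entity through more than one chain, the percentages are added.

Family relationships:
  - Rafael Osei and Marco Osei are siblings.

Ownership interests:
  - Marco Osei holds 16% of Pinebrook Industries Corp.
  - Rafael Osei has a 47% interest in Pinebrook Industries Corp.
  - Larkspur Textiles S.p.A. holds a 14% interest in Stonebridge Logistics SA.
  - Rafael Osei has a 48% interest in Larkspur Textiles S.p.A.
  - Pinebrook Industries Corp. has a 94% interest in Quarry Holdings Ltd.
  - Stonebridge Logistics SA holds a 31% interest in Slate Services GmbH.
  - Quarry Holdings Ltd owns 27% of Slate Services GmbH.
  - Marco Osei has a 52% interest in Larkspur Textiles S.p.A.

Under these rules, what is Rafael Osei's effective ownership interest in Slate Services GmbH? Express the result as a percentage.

By sibling attribution (R2), Rafael Osei is treated as also owning Marco Osei's interest in Pinebrook Industries Corp, giving 47% + 16% = 63%.
By sibling attribution (R2), Rafael Osei is treated as also owning Marco Osei's interest in Larkspur Textiles S.p.A, giving 48% + 52% = 100%.
Chain via Pinebrook Industries Corp. → Quarry Holdings Ltd (R1): 63% × 94% × 27% = 15.9894% of Slate Services GmbH.
Chain via Larkspur Textiles S.p.A. → Stonebridge Logistics SA (R1): 100% × 14% × 31% = 4.34% of Slate Services GmbH.
Aggregating (R3): 15.9894% + 4.34% = 20.3294%.

20.3294%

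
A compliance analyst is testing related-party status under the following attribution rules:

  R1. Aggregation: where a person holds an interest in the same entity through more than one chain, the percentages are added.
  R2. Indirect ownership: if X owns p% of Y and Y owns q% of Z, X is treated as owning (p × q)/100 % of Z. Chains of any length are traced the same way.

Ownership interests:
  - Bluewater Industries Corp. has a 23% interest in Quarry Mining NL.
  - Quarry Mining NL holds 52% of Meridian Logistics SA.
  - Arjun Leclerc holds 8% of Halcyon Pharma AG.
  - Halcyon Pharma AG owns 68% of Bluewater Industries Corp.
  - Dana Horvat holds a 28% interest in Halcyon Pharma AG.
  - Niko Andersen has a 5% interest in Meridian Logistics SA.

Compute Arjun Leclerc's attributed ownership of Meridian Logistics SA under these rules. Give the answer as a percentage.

0.650624%

Chain via Halcyon Pharma AG → Bluewater Industries Corp. → Quarry Mining NL (R2): 8% × 68% × 23% × 52% = 0.650624% of Meridian Logistics SA.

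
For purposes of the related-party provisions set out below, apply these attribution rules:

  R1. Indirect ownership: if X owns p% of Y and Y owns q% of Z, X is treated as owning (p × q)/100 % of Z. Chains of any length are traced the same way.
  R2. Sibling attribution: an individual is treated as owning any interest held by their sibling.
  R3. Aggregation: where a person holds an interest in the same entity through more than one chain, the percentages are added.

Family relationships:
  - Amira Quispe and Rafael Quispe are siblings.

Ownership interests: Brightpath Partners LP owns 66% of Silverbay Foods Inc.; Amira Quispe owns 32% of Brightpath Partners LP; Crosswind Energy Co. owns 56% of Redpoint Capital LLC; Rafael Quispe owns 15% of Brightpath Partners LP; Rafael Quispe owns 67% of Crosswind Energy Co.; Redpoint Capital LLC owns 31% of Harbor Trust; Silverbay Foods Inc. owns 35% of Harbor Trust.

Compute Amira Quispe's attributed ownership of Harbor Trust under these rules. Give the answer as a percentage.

By sibling attribution (R2), Amira Quispe is treated as also owning Rafael Quispe's interest in Brightpath Partners LP, giving 32% + 15% = 47%.
By sibling attribution (R2), Amira Quispe is treated as owning Rafael Quispe's 67% interest in Crosswind Energy Co.
Chain via Brightpath Partners LP → Silverbay Foods Inc. (R1): 47% × 66% × 35% = 10.857% of Harbor Trust.
Chain via Crosswind Energy Co. → Redpoint Capital LLC (R1): 67% × 56% × 31% = 11.6312% of Harbor Trust.
Aggregating (R3): 10.857% + 11.6312% = 22.4882%.

22.4882%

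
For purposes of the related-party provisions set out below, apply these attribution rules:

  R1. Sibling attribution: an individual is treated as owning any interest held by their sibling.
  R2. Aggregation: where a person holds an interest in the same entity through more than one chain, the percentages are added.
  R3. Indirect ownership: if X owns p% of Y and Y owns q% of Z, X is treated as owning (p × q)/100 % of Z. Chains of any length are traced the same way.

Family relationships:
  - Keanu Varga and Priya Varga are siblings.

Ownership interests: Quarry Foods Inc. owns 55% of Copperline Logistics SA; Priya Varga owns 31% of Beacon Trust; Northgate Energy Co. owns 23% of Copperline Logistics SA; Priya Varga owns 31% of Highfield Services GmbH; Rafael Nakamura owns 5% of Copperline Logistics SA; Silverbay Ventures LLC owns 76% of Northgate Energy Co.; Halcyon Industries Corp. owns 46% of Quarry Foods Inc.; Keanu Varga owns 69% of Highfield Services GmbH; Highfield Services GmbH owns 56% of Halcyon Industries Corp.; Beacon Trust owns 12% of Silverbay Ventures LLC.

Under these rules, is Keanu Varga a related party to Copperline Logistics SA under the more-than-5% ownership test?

Yes

By sibling attribution (R1), Keanu Varga is treated as also owning Priya Varga's interest in Highfield Services GmbH, giving 69% + 31% = 100%.
By sibling attribution (R1), Keanu Varga is treated as owning Priya Varga's 31% interest in Beacon Trust.
Chain via Highfield Services GmbH → Halcyon Industries Corp. → Quarry Foods Inc. (R3): 100% × 56% × 46% × 55% = 14.168% of Copperline Logistics SA.
Chain via Beacon Trust → Silverbay Ventures LLC → Northgate Energy Co. (R3): 31% × 12% × 76% × 23% = 0.650256% of Copperline Logistics SA.
Aggregating (R2): 14.168% + 0.650256% = 14.818256%.
14.818256% exceeds the 5% threshold, so Keanu is a related party to Copperline Logistics SA.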